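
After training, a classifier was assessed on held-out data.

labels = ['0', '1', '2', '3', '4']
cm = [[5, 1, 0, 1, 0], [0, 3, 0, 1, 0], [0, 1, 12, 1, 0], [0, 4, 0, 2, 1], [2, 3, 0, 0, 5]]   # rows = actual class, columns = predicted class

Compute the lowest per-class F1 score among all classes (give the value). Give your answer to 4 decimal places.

0.3333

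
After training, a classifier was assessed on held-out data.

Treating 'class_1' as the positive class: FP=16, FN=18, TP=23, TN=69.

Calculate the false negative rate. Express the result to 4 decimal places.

0.4390

FNR = FN/(FN+TP) = 18/(18+23) = 0.4390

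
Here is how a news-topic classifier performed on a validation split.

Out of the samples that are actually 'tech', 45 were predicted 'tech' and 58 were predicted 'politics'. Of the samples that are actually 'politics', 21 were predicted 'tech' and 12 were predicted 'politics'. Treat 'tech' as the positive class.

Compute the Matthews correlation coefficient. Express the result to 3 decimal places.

MCC = (TP·TN − FP·FN) / √((TP+FP)(TP+FN)(TN+FP)(TN+FN))
Numerator = 45·12 − 21·58 = -678
Denominator = √(66·103·33·70) = √15703380 = 3962.7490
MCC = -678 / 3962.7490 = -0.171

-0.171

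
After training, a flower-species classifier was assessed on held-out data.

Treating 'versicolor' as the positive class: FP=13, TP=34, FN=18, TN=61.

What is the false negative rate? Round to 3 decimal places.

FNR = FN/(FN+TP) = 18/(18+34) = 0.346

0.346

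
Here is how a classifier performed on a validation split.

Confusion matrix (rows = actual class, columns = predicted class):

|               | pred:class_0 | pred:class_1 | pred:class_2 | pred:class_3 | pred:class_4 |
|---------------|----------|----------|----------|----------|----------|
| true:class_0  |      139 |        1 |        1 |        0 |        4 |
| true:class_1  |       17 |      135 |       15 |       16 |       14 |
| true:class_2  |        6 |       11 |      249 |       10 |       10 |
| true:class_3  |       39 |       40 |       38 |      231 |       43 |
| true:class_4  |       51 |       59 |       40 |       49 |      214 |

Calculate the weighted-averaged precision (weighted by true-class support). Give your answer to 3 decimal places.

Per-class precision (TP/(TP+FP)):
  class_0: TP=139, FP=17+6+39+51=113 → 139/252 = 0.5516
  class_1: TP=135, FP=1+11+40+59=111 → 135/246 = 0.5488
  class_2: TP=249, FP=1+15+38+40=94 → 249/343 = 0.7259
  class_3: TP=231, FP=0+16+10+49=75 → 231/306 = 0.7549
  class_4: TP=214, FP=4+14+10+43=71 → 214/285 = 0.7509
Weighted-precision = Σ (supportᵢ/N)·precisionᵢ with N=1432: (145/1432)·0.5516 + (197/1432)·0.5488 + (286/1432)·0.7259 + (391/1432)·0.7549 + (413/1432)·0.7509 = 0.699

0.699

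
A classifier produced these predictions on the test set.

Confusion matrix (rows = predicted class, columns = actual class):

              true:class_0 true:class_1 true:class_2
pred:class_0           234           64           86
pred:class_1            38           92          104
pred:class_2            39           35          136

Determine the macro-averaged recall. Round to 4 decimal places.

Per-class recall (TP/(TP+FN)):
  class_0: TP=234, FN=38+39=77 → 234/311 = 0.75241
  class_1: TP=92, FN=64+35=99 → 92/191 = 0.48168
  class_2: TP=136, FN=86+104=190 → 136/326 = 0.41718
Macro-recall = mean = (0.75241 + 0.48168 + 0.41718) / 3 = 0.5504

0.5504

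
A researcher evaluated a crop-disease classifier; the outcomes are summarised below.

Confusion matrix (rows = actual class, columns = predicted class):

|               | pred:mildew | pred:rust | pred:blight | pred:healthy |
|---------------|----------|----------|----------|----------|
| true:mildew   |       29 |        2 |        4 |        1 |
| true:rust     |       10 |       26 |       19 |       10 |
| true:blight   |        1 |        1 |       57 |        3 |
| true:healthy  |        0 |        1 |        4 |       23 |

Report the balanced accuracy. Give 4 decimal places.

Balanced accuracy = mean of per-class recall.
  mildew: recall = 29/36 = 0.80556
  rust: recall = 26/65 = 0.40000
  blight: recall = 57/62 = 0.91935
  healthy: recall = 23/28 = 0.82143
Mean = (0.80556 + 0.40000 + 0.91935 + 0.82143) / 4 = 0.7366

0.7366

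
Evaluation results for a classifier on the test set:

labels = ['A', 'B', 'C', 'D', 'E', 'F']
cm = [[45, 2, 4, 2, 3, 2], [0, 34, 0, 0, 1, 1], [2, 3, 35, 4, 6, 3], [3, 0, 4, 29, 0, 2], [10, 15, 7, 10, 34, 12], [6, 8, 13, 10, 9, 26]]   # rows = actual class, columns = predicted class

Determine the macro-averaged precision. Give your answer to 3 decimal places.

0.587

Per-class precision (TP/(TP+FP)):
  A: TP=45, FP=0+2+3+10+6=21 → 45/66 = 0.6818
  B: TP=34, FP=2+3+0+15+8=28 → 34/62 = 0.5484
  C: TP=35, FP=4+0+4+7+13=28 → 35/63 = 0.5556
  D: TP=29, FP=2+0+4+10+10=26 → 29/55 = 0.5273
  E: TP=34, FP=3+1+6+0+9=19 → 34/53 = 0.6415
  F: TP=26, FP=2+1+3+2+12=20 → 26/46 = 0.5652
Macro-precision = mean = (0.6818 + 0.5484 + 0.5556 + 0.5273 + 0.6415 + 0.5652) / 6 = 0.587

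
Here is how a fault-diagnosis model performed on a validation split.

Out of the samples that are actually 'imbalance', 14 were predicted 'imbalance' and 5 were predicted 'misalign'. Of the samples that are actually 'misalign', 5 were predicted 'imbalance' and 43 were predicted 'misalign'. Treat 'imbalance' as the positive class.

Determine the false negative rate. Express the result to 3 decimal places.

0.263

FNR = FN/(FN+TP) = 5/(5+14) = 0.263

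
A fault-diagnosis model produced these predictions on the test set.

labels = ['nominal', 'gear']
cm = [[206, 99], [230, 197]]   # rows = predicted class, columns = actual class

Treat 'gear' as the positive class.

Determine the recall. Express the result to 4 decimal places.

0.6655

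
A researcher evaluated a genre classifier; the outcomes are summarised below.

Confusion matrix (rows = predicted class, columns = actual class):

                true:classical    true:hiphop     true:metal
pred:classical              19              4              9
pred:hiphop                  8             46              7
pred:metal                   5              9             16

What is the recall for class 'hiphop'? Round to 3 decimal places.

One-vs-rest for 'hiphop': TP = diagonal; FP = other classes predicted 'hiphop'; FN = 'hiphop' predicted as other.
recall = TP/(TP+FN).
hiphop: TP=46, FN=4+9=13 → 46/59 = 0.7797

0.780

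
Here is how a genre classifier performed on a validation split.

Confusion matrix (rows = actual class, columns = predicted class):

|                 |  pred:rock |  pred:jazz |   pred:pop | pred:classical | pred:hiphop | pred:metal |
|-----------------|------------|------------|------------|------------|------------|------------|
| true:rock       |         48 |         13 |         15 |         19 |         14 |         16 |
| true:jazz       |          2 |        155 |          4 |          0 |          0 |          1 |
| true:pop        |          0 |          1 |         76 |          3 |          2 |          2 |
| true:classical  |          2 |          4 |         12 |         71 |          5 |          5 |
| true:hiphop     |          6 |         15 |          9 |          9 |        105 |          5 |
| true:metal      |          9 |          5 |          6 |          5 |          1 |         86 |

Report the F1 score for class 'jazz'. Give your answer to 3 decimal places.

Treat 'jazz' as positive and all other classes as negative.
F1 score = 2·TP/(2·TP+FP+FN).
jazz: TP=155, FP=13+1+4+15+5=38, FN=2+4+0+0+1=7 → 310/355 = 0.8732

0.873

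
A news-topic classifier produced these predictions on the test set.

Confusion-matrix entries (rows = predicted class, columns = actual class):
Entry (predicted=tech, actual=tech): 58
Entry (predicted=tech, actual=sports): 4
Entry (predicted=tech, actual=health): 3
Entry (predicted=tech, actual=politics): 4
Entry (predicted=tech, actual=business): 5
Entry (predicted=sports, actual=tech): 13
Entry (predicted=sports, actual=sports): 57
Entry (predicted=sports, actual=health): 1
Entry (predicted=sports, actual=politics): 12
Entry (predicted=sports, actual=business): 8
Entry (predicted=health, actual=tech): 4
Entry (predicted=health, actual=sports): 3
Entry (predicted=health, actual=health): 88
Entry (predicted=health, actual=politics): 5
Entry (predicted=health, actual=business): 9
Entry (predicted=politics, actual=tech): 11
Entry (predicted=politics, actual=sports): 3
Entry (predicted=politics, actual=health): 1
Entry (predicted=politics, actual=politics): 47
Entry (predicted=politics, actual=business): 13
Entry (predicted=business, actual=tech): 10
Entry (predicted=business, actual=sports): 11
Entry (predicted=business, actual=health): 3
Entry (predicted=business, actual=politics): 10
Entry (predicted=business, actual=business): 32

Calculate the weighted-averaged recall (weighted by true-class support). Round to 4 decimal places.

Per-class recall (TP/(TP+FN)):
  tech: TP=58, FN=13+4+11+10=38 → 58/96 = 0.60417
  sports: TP=57, FN=4+3+3+11=21 → 57/78 = 0.73077
  health: TP=88, FN=3+1+1+3=8 → 88/96 = 0.91667
  politics: TP=47, FN=4+12+5+10=31 → 47/78 = 0.60256
  business: TP=32, FN=5+8+9+13=35 → 32/67 = 0.47761
Weighted-recall = Σ (supportᵢ/N)·recallᵢ with N=415: (96/415)·0.60417 + (78/415)·0.73077 + (96/415)·0.91667 + (78/415)·0.60256 + (67/415)·0.47761 = 0.6795

0.6795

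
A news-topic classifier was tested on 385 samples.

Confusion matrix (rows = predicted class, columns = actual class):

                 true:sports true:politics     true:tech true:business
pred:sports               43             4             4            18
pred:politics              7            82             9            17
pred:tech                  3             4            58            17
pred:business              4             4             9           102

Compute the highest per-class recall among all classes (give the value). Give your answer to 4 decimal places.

0.8723

Per-class recall (TP/(TP+FN)):
  sports: TP=43, FN=7+3+4=14 → 43/57 = 0.75439
  politics: TP=82, FN=4+4+4=12 → 82/94 = 0.87234
  tech: TP=58, FN=4+9+9=22 → 58/80 = 0.72500
  business: TP=102, FN=18+17+17=52 → 102/154 = 0.66234
Highest is class 'politics' with recall = 0.8723.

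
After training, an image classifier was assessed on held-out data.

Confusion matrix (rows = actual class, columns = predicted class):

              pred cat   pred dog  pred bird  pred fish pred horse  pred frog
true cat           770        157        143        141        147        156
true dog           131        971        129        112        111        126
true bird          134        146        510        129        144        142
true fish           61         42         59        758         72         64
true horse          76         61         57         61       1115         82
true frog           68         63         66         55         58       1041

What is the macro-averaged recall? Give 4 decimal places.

0.6338

Per-class recall (TP/(TP+FN)):
  cat: TP=770, FN=157+143+141+147+156=744 → 770/1514 = 0.50859
  dog: TP=971, FN=131+129+112+111+126=609 → 971/1580 = 0.61456
  bird: TP=510, FN=134+146+129+144+142=695 → 510/1205 = 0.42324
  fish: TP=758, FN=61+42+59+72+64=298 → 758/1056 = 0.71780
  horse: TP=1115, FN=76+61+57+61+82=337 → 1115/1452 = 0.76791
  frog: TP=1041, FN=68+63+66+55+58=310 → 1041/1351 = 0.77054
Macro-recall = mean = (0.50859 + 0.61456 + 0.42324 + 0.71780 + 0.76791 + 0.77054) / 6 = 0.6338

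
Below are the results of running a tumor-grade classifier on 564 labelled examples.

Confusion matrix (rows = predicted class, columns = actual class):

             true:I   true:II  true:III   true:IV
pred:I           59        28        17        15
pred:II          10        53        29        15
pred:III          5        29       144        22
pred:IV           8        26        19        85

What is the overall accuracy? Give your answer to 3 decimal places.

Accuracy = trace / total = (59+53+144+85=341) / 564 = 341/564 = 0.605

0.605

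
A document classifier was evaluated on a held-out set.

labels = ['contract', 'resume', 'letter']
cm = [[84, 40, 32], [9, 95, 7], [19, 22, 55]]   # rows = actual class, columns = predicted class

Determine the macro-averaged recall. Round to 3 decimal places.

0.656

Per-class recall (TP/(TP+FN)):
  contract: TP=84, FN=40+32=72 → 84/156 = 0.5385
  resume: TP=95, FN=9+7=16 → 95/111 = 0.8559
  letter: TP=55, FN=19+22=41 → 55/96 = 0.5729
Macro-recall = mean = (0.5385 + 0.8559 + 0.5729) / 3 = 0.656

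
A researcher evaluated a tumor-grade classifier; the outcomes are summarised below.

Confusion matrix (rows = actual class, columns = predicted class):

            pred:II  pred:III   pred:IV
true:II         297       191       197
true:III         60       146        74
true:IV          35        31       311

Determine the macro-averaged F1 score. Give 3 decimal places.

0.550

Per-class F1 score (2·TP/(2·TP+FP+FN)):
  II: TP=297, FP=60+35=95, FN=191+197=388 → 594/1077 = 0.5515
  III: TP=146, FP=191+31=222, FN=60+74=134 → 292/648 = 0.4506
  IV: TP=311, FP=197+74=271, FN=35+31=66 → 622/959 = 0.6486
Macro-F1 score = mean = (0.5515 + 0.4506 + 0.6486) / 3 = 0.550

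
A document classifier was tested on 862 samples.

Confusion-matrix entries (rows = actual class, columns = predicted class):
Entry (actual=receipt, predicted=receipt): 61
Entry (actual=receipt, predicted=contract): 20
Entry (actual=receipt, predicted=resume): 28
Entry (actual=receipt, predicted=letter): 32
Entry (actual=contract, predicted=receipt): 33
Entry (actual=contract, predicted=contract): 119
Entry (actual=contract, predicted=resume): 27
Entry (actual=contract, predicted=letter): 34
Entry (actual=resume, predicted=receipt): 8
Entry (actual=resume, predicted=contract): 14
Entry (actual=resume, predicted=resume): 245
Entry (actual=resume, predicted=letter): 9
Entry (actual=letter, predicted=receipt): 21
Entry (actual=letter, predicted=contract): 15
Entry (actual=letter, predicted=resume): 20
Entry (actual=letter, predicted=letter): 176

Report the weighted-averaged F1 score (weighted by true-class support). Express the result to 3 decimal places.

0.689

Per-class F1 score (2·TP/(2·TP+FP+FN)):
  receipt: TP=61, FP=33+8+21=62, FN=20+28+32=80 → 122/264 = 0.4621
  contract: TP=119, FP=20+14+15=49, FN=33+27+34=94 → 238/381 = 0.6247
  resume: TP=245, FP=28+27+20=75, FN=8+14+9=31 → 490/596 = 0.8221
  letter: TP=176, FP=32+34+9=75, FN=21+15+20=56 → 352/483 = 0.7288
Weighted-F1 score = Σ (supportᵢ/N)·F1 scoreᵢ with N=862: (141/862)·0.4621 + (213/862)·0.6247 + (276/862)·0.8221 + (232/862)·0.7288 = 0.689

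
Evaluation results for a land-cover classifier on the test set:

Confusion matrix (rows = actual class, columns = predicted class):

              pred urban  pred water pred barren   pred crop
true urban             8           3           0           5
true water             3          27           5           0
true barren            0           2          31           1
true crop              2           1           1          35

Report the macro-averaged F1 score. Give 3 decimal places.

Per-class F1 score (2·TP/(2·TP+FP+FN)):
  urban: TP=8, FP=3+0+2=5, FN=3+0+5=8 → 16/29 = 0.5517
  water: TP=27, FP=3+2+1=6, FN=3+5+0=8 → 54/68 = 0.7941
  barren: TP=31, FP=0+5+1=6, FN=0+2+1=3 → 62/71 = 0.8732
  crop: TP=35, FP=5+0+1=6, FN=2+1+1=4 → 70/80 = 0.8750
Macro-F1 score = mean = (0.5517 + 0.7941 + 0.8732 + 0.8750) / 4 = 0.774

0.774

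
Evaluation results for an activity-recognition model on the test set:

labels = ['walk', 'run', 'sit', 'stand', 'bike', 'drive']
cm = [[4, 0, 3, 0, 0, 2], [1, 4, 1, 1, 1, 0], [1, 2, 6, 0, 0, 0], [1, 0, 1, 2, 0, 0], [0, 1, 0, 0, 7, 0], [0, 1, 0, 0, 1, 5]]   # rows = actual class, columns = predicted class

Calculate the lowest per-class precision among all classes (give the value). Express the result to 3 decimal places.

Per-class precision (TP/(TP+FP)):
  walk: TP=4, FP=1+1+1+0+0=3 → 4/7 = 0.5714
  run: TP=4, FP=0+2+0+1+1=4 → 4/8 = 0.5000
  sit: TP=6, FP=3+1+1+0+0=5 → 6/11 = 0.5455
  stand: TP=2, FP=0+1+0+0+0=1 → 2/3 = 0.6667
  bike: TP=7, FP=0+1+0+0+1=2 → 7/9 = 0.7778
  drive: TP=5, FP=2+0+0+0+0=2 → 5/7 = 0.7143
Lowest is class 'run' with precision = 0.500.

0.500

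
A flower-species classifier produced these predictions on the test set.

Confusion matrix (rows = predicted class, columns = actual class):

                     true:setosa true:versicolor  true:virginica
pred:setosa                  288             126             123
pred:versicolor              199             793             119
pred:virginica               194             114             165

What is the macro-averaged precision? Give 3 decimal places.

Per-class precision (TP/(TP+FP)):
  setosa: TP=288, FP=126+123=249 → 288/537 = 0.5363
  versicolor: TP=793, FP=199+119=318 → 793/1111 = 0.7138
  virginica: TP=165, FP=194+114=308 → 165/473 = 0.3488
Macro-precision = mean = (0.5363 + 0.7138 + 0.3488) / 3 = 0.533

0.533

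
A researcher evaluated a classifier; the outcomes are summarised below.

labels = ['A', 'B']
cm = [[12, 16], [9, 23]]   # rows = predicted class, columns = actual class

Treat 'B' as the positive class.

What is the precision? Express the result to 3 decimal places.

0.719

Precision = TP/(TP+FP) = 23/(23+9) = 23/32 = 0.719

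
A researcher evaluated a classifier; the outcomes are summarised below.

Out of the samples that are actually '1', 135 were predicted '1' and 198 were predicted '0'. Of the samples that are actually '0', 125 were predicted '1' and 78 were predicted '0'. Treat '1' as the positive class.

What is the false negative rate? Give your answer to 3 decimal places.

FNR = FN/(FN+TP) = 198/(198+135) = 0.595

0.595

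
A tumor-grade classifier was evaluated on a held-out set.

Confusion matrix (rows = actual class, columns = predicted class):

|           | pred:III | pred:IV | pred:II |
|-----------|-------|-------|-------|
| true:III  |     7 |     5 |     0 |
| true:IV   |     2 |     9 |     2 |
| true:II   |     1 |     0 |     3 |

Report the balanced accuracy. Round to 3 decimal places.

0.675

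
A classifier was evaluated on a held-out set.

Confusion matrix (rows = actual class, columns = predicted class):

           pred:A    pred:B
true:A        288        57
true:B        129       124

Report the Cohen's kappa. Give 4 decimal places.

Observed agreement pₒ = trace/N = 412/598 = 0.68896
Expected agreement pₑ = Σ (rowᵢ·colᵢ)/N² = (345·417 + 253·181)/598² = 0.53036
κ = (pₒ − pₑ)/(1 − pₑ) = (0.68896 − 0.53036)/(1 − 0.53036) = 0.3377

0.3377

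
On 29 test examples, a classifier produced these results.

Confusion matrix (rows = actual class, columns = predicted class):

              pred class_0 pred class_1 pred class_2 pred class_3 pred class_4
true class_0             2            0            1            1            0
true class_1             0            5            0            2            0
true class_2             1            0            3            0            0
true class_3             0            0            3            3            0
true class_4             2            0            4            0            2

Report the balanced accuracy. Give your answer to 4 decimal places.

Balanced accuracy = mean of per-class recall.
  class_0: recall = 2/4 = 0.50000
  class_1: recall = 5/7 = 0.71429
  class_2: recall = 3/4 = 0.75000
  class_3: recall = 3/6 = 0.50000
  class_4: recall = 2/8 = 0.25000
Mean = (0.50000 + 0.71429 + 0.75000 + 0.50000 + 0.25000) / 5 = 0.5429

0.5429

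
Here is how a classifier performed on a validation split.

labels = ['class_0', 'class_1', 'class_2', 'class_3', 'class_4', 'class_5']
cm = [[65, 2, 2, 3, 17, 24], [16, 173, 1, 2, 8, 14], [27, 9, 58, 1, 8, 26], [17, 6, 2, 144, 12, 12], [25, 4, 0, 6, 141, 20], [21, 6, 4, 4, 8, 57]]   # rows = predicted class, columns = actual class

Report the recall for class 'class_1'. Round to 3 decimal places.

One-vs-rest for 'class_1': TP = diagonal; FP = other classes predicted 'class_1'; FN = 'class_1' predicted as other.
recall = TP/(TP+FN).
class_1: TP=173, FN=2+9+6+4+6=27 → 173/200 = 0.8650

0.865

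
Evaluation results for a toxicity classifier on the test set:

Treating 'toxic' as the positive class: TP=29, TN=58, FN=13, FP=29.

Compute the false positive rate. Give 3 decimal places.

FPR = FP/(FP+TN) = 29/(29+58) = 0.333

0.333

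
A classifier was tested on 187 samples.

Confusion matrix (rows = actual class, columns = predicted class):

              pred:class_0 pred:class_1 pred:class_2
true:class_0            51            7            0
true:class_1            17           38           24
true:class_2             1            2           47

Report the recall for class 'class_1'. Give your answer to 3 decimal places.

recall = TP/(TP+FN).
class_1: TP=38, FN=17+24=41 → 38/79 = 0.4810

0.481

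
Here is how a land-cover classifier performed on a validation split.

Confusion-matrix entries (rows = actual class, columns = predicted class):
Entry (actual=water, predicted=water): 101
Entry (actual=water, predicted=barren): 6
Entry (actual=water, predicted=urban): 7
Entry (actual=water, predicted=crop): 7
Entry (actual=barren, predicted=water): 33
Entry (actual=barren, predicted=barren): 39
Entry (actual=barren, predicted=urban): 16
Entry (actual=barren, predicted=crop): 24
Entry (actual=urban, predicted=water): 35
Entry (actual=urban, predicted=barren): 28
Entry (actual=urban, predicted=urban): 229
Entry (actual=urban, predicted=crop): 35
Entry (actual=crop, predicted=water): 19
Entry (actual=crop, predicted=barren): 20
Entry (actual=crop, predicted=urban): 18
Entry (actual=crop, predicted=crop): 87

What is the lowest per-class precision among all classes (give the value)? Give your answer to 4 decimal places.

0.4194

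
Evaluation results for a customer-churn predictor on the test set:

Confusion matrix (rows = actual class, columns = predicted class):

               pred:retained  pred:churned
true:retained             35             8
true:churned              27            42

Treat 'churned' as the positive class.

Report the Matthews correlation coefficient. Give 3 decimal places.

MCC = (TP·TN − FP·FN) / √((TP+FP)(TP+FN)(TN+FP)(TN+FN))
Numerator = 42·35 − 8·27 = 1254
Denominator = √(50·69·43·62) = √9197700 = 3032.7710
MCC = 1254 / 3032.7710 = 0.413

0.413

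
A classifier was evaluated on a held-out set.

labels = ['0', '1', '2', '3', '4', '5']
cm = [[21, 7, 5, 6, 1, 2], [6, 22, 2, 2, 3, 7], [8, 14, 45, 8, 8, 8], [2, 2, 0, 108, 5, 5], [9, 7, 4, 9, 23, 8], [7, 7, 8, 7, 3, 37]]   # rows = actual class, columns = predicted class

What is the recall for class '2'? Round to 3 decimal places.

Take TP from the diagonal, FP from the rest of the '2' prediction marginal, FN from the rest of the '2' actual marginal.
recall = TP/(TP+FN).
2: TP=45, FN=8+14+8+8+8=46 → 45/91 = 0.4945

0.495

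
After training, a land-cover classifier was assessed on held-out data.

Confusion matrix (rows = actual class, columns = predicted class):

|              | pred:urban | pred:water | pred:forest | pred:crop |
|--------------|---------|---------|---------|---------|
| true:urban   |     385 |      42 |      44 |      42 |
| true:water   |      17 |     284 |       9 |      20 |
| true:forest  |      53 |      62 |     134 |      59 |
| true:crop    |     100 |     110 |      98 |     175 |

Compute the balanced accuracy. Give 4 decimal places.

Balanced accuracy = mean of per-class recall.
  urban: recall = 385/513 = 0.75049
  water: recall = 284/330 = 0.86061
  forest: recall = 134/308 = 0.43506
  crop: recall = 175/483 = 0.36232
Mean = (0.75049 + 0.86061 + 0.43506 + 0.36232) / 4 = 0.6021

0.6021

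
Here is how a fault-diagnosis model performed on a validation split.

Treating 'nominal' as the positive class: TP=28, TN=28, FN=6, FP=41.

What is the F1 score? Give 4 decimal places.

0.5437

Precision = TP/(TP+FP) = 28/69 = 0.4058
Recall = TP/(TP+FN) = 28/34 = 0.8235
F1 = 2·TP/(2·TP+FP+FN) = 56/103 = 0.5437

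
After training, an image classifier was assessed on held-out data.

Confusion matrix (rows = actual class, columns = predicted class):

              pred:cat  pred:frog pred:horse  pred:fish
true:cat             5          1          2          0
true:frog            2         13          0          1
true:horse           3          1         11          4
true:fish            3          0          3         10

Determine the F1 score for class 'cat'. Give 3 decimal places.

0.476

F1 score = 2·TP/(2·TP+FP+FN).
cat: TP=5, FP=2+3+3=8, FN=1+2+0=3 → 10/21 = 0.4762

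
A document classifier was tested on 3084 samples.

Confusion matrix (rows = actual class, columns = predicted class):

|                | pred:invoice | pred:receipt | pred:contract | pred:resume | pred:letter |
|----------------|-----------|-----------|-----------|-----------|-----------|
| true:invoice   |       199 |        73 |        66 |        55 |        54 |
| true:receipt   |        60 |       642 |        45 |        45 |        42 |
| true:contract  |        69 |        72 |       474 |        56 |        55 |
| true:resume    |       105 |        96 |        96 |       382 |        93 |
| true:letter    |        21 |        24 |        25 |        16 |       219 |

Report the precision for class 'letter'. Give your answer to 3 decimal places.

Treat 'letter' as positive and all other classes as negative.
precision = TP/(TP+FP).
letter: TP=219, FP=54+42+55+93=244 → 219/463 = 0.4730

0.473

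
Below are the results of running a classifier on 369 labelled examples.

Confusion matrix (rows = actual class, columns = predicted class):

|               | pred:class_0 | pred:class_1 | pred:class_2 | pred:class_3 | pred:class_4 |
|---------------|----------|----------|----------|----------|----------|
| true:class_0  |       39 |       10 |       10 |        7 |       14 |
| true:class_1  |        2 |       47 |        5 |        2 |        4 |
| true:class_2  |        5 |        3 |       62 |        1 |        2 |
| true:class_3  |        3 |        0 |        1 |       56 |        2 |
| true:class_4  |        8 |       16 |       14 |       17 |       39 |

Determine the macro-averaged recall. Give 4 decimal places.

0.6877

Per-class recall (TP/(TP+FN)):
  class_0: TP=39, FN=10+10+7+14=41 → 39/80 = 0.48750
  class_1: TP=47, FN=2+5+2+4=13 → 47/60 = 0.78333
  class_2: TP=62, FN=5+3+1+2=11 → 62/73 = 0.84932
  class_3: TP=56, FN=3+0+1+2=6 → 56/62 = 0.90323
  class_4: TP=39, FN=8+16+14+17=55 → 39/94 = 0.41489
Macro-recall = mean = (0.48750 + 0.78333 + 0.84932 + 0.90323 + 0.41489) / 5 = 0.6877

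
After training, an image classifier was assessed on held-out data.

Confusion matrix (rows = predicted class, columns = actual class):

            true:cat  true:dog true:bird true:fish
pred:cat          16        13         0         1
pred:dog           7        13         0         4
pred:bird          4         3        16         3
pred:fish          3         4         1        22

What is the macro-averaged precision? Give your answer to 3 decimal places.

0.606

Per-class precision (TP/(TP+FP)):
  cat: TP=16, FP=13+0+1=14 → 16/30 = 0.5333
  dog: TP=13, FP=7+0+4=11 → 13/24 = 0.5417
  bird: TP=16, FP=4+3+3=10 → 16/26 = 0.6154
  fish: TP=22, FP=3+4+1=8 → 22/30 = 0.7333
Macro-precision = mean = (0.5333 + 0.5417 + 0.6154 + 0.7333) / 4 = 0.606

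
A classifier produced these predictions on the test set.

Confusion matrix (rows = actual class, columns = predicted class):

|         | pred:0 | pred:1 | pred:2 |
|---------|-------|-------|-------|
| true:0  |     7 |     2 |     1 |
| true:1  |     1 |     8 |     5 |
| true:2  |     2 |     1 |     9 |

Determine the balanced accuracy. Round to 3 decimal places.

0.674

Balanced accuracy = mean of per-class recall.
  0: recall = 7/10 = 0.7000
  1: recall = 8/14 = 0.5714
  2: recall = 9/12 = 0.7500
Mean = (0.7000 + 0.5714 + 0.7500) / 3 = 0.674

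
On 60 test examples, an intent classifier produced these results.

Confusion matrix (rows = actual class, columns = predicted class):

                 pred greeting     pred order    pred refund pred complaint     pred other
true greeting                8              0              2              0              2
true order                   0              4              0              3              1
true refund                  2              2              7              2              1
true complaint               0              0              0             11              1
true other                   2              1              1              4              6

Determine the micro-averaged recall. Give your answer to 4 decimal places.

0.6000

Micro-averaging pools counts across classes: ΣTP=36, ΣFP=24, ΣFN=24.
Micro-recall = TP/(TP+FN) on pooled counts = 0.6000 (equals overall accuracy in single-label multiclass).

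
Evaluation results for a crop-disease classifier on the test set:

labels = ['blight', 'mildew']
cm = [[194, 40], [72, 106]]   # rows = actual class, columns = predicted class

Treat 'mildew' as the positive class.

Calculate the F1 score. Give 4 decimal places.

Precision = TP/(TP+FP) = 106/146 = 0.7260
Recall = TP/(TP+FN) = 106/178 = 0.5955
F1 = 2·TP/(2·TP+FP+FN) = 212/324 = 0.6543

0.6543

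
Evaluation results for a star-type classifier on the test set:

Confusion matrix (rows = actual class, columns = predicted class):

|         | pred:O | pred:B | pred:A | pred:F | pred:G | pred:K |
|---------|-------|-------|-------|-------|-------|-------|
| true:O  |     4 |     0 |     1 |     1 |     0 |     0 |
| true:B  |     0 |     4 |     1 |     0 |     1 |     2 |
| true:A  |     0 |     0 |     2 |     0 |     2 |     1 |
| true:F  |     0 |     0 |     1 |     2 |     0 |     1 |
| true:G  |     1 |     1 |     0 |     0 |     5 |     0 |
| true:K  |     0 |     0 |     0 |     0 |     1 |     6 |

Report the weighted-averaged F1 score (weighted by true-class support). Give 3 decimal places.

Per-class F1 score (2·TP/(2·TP+FP+FN)):
  O: TP=4, FP=0+0+0+1+0=1, FN=0+1+1+0+0=2 → 8/11 = 0.7273
  B: TP=4, FP=0+0+0+1+0=1, FN=0+1+0+1+2=4 → 8/13 = 0.6154
  A: TP=2, FP=1+1+1+0+0=3, FN=0+0+0+2+1=3 → 4/10 = 0.4000
  F: TP=2, FP=1+0+0+0+0=1, FN=0+0+1+0+1=2 → 4/7 = 0.5714
  G: TP=5, FP=0+1+2+0+1=4, FN=1+1+0+0+0=2 → 10/16 = 0.6250
  K: TP=6, FP=0+2+1+1+0=4, FN=0+0+0+0+1=1 → 12/17 = 0.7059
Weighted-F1 score = Σ (supportᵢ/N)·F1 scoreᵢ with N=37: (6/37)·0.7273 + (8/37)·0.6154 + (5/37)·0.4000 + (4/37)·0.5714 + (7/37)·0.6250 + (7/37)·0.7059 = 0.619

0.619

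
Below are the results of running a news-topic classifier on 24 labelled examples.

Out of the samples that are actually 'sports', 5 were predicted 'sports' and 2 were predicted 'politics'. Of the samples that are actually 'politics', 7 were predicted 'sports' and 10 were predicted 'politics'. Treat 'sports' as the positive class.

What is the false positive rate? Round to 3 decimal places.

FPR = FP/(FP+TN) = 7/(7+10) = 0.412

0.412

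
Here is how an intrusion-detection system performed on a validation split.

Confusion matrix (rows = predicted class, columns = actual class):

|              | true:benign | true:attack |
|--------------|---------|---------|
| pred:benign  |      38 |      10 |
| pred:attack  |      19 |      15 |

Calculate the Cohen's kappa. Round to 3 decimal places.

0.242

Observed agreement pₒ = trace/N = 53/82 = 0.6463
Expected agreement pₑ = Σ (rowᵢ·colᵢ)/N² = (57·48 + 25·34)/82² = 0.5333
κ = (pₒ − pₑ)/(1 − pₑ) = (0.6463 − 0.5333)/(1 − 0.5333) = 0.242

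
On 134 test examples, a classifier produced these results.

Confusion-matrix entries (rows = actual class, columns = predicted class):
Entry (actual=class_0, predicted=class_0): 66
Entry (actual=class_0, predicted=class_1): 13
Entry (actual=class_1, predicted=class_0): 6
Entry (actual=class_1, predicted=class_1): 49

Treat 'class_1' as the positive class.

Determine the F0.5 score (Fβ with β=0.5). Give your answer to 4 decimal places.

Fβ = (1+β²)·TP / ((1+β²)·TP + β²·FN + FP), with β²=1/4
= 1.25·49 / (1.25·49 + 0.25·6 + 13) = 0.8086

0.8086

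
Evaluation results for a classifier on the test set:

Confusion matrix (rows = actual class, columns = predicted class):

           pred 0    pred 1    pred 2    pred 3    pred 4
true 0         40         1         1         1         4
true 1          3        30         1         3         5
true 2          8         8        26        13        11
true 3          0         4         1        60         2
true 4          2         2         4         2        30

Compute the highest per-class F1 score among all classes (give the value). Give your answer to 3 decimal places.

0.822

Per-class F1 score (2·TP/(2·TP+FP+FN)):
  0: TP=40, FP=3+8+0+2=13, FN=1+1+1+4=7 → 80/100 = 0.8000
  1: TP=30, FP=1+8+4+2=15, FN=3+1+3+5=12 → 60/87 = 0.6897
  2: TP=26, FP=1+1+1+4=7, FN=8+8+13+11=40 → 52/99 = 0.5253
  3: TP=60, FP=1+3+13+2=19, FN=0+4+1+2=7 → 120/146 = 0.8219
  4: TP=30, FP=4+5+11+2=22, FN=2+2+4+2=10 → 60/92 = 0.6522
Highest is class '3' with F1 score = 0.822.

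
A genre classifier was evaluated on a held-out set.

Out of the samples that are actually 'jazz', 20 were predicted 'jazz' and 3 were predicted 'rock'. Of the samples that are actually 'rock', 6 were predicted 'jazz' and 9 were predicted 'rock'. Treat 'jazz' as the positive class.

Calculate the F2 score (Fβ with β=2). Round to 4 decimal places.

0.8475

Fβ = (1+β²)·TP / ((1+β²)·TP + β²·FN + FP), with β²=4
= 5·20 / (5·20 + 4·3 + 6) = 0.8475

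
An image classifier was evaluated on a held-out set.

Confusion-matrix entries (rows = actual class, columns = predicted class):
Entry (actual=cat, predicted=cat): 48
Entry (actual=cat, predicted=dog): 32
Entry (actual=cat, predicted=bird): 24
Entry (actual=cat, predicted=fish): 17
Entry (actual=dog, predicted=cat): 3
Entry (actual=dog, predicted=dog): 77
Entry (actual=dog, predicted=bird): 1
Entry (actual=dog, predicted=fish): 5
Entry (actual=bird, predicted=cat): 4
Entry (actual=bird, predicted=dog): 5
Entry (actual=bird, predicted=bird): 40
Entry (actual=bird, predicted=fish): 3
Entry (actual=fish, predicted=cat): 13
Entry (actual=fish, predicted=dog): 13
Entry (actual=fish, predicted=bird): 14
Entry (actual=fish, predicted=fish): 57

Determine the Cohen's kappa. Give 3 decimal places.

Observed agreement pₒ = trace/N = 222/356 = 0.6236
Expected agreement pₑ = Σ (rowᵢ·colᵢ)/N² = (121·68 + 86·127 + 52·79 + 97·82)/356² = 0.2463
κ = (pₒ − pₑ)/(1 − pₑ) = (0.6236 − 0.2463)/(1 − 0.2463) = 0.501

0.501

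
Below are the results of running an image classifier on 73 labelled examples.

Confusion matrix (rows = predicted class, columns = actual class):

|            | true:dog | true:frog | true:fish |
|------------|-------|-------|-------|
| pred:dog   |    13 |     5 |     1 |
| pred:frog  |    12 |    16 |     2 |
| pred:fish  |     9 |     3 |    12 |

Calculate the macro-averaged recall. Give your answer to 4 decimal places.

Per-class recall (TP/(TP+FN)):
  dog: TP=13, FN=12+9=21 → 13/34 = 0.38235
  frog: TP=16, FN=5+3=8 → 16/24 = 0.66667
  fish: TP=12, FN=1+2=3 → 12/15 = 0.80000
Macro-recall = mean = (0.38235 + 0.66667 + 0.80000) / 3 = 0.6163

0.6163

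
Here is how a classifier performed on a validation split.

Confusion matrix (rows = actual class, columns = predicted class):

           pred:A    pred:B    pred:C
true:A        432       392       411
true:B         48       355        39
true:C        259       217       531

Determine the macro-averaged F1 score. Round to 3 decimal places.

0.492

Per-class F1 score (2·TP/(2·TP+FP+FN)):
  A: TP=432, FP=48+259=307, FN=392+411=803 → 864/1974 = 0.4377
  B: TP=355, FP=392+217=609, FN=48+39=87 → 710/1406 = 0.5050
  C: TP=531, FP=411+39=450, FN=259+217=476 → 1062/1988 = 0.5342
Macro-F1 score = mean = (0.4377 + 0.5050 + 0.5342) / 3 = 0.492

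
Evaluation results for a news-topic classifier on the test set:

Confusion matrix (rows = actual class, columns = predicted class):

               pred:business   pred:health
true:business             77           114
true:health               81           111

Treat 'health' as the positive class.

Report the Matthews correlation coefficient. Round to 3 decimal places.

MCC = (TP·TN − FP·FN) / √((TP+FP)(TP+FN)(TN+FP)(TN+FN))
Numerator = 111·77 − 114·81 = -687
Denominator = √(225·192·191·158) = √1303689600 = 36106.6420
MCC = -687 / 36106.6420 = -0.019

-0.019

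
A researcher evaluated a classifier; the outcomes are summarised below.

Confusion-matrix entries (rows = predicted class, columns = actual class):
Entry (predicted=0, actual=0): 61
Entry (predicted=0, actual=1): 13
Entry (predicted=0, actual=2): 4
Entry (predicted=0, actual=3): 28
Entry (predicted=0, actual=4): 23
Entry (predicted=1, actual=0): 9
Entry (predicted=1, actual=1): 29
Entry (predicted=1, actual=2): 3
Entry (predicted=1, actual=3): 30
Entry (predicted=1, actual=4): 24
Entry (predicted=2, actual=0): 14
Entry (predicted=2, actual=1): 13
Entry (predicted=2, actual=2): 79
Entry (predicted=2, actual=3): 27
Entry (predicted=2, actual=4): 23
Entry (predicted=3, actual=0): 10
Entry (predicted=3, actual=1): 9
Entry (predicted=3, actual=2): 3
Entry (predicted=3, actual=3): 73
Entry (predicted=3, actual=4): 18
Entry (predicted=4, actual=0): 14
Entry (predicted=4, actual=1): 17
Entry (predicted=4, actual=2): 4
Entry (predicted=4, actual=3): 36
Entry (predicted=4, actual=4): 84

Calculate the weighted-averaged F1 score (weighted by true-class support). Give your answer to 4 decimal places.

0.4968

Per-class F1 score (2·TP/(2·TP+FP+FN)):
  0: TP=61, FP=13+4+28+23=68, FN=9+14+10+14=47 → 122/237 = 0.51477
  1: TP=29, FP=9+3+30+24=66, FN=13+13+9+17=52 → 58/176 = 0.32955
  2: TP=79, FP=14+13+27+23=77, FN=4+3+3+4=14 → 158/249 = 0.63454
  3: TP=73, FP=10+9+3+18=40, FN=28+30+27+36=121 → 146/307 = 0.47557
  4: TP=84, FP=14+17+4+36=71, FN=23+24+23+18=88 → 168/327 = 0.51376
Weighted-F1 score = Σ (supportᵢ/N)·F1 scoreᵢ with N=648: (108/648)·0.51477 + (81/648)·0.32955 + (93/648)·0.63454 + (194/648)·0.47557 + (172/648)·0.51376 = 0.4968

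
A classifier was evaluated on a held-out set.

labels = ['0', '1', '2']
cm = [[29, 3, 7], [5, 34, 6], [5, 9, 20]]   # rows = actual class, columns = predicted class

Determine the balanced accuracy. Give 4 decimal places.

Balanced accuracy = mean of per-class recall.
  0: recall = 29/39 = 0.74359
  1: recall = 34/45 = 0.75556
  2: recall = 20/34 = 0.58824
Mean = (0.74359 + 0.75556 + 0.58824) / 3 = 0.6958

0.6958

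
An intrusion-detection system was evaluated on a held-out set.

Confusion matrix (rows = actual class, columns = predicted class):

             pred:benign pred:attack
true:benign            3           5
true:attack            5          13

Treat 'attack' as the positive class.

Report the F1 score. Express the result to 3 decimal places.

Precision = TP/(TP+FP) = 13/18 = 0.7222
Recall = TP/(TP+FN) = 13/18 = 0.7222
F1 = 2·TP/(2·TP+FP+FN) = 26/36 = 0.722

0.722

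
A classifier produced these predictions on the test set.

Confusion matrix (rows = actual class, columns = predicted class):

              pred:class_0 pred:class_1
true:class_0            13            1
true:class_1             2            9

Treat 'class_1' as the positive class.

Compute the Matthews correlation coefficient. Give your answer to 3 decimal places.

0.757

MCC = (TP·TN − FP·FN) / √((TP+FP)(TP+FN)(TN+FP)(TN+FN))
Numerator = 9·13 − 1·2 = 115
Denominator = √(10·11·14·15) = √23100 = 151.9868
MCC = 115 / 151.9868 = 0.757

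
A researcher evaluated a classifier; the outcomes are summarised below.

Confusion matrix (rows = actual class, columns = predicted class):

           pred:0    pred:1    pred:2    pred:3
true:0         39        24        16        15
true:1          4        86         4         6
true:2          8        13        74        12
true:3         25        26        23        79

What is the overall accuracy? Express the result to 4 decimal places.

0.6123

Accuracy = trace / total = (39+86+74+79=278) / 454 = 278/454 = 0.6123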